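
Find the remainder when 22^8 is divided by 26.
Use repeated squaring. Binary(8) = 1000. Walk through the bits of the exponent 8 left-to-right: at each bit after the leading one, square the running value, then multiply by 22 if the bit is 1 (always reducing mod 26):
  bit 1 = 1 (leading): start with 22.
  bit 2 = 0: square 22^2 = 484 ≡ 16 (mod 26).
  bit 3 = 0: square 16^2 = 256 ≡ 22 (mod 26).
  bit 4 = 0: square 22^2 = 484 ≡ 16 (mod 26).
Final value: 22^8 ≡ 16 (mod 26).

Final answer: 16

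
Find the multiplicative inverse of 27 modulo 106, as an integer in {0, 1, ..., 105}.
Apply the extended Euclidean algorithm to (106, 27), tracking rows (r, s, t) with s·106 + t·27 = r. Each division r_prev = q·r_cur + r_new produces the new row as (previous row) − q·(current row):
  row A: (106, 1, 0)   [1·106 + 0·27 = 106]
  row B: (27, 0, 1)   [0·106 + 1·27 = 27]
  106 = 3·27 + 25   → row C = row A − 3·row B = (25, 1, −3)   [check: 1·106 − 3·27 = 25]
  27 = 1·25 + 2   → row D = row B − 1·row C = (2, −1, 4)   [check: −1·106 + 4·27 = 2]
  25 = 12·2 + 1   → row E = row C − 12·row D = (1, 13, −51)   [check: 13·106 − 51·27 = 1]
  2 = 2·1 + 0   → remainder 0, stop. gcd = 1 (last nonzero row E).
The gcd is 1, so 27 is invertible mod 106. The last nonzero row gives 13·106 − 51·27 = 1, so t = −51. So 27^(−1) ≡ −51 ≡ 55 (mod 106). Verify: 27 · 55 = 1485 ≡ 1 (mod 106). ✓

Final answer: 27^(−1) ≡ 55 (mod 106)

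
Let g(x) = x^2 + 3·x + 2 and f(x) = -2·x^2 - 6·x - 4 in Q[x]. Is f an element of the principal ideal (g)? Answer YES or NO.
YES

In Q[x] the ideal (g) consists of all multiples of g, so f ∈ (g) iff g | f, i.e. iff the remainder of f on division by g is 0. Divide f by g (g is monic, so eliminate the leading term of the running remainder at each step):
  leading term -2·x^2: subtract (-2)·g(x) = -2·x^2 - 6·x - 4, leaving 0
The remainder is 0, so f(x) = g(x) · h(x) with h(x) = -2. Hence g | f, i.e. f ∈ (g).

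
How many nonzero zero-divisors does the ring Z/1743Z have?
In Z/1743Z each nonzero element is either a unit (gcd with 1743 is 1) or a zero-divisor (gcd > 1). The number of units is φ(1743): factorise 1743 = 3 · 7 · 83, so φ(1743) = (3 − 1) · (7 − 1) · (83 − 1) = 2 · 6 · 82 = 984. The nonzero elements number 1743 − 1 = 1742. Hence the nonzero zero-divisors number 1742 − 984 = 758.

Final answer: Z/1743Z has 758 nonzero zero-divisors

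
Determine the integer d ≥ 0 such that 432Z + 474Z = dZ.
(432, 474) = (6); d = 6

In the PID Z, (a, b) is generated by gcd(a, b). Compute gcd(474, 432) with the extended Euclidean algorithm, tracking rows (r, s, t) with s·474 + t·432 = r:
  row A: (474, 1, 0)   [1·474 + 0·432 = 474]
  row B: (432, 0, 1)   [0·474 + 1·432 = 432]
  474 = 1·432 + 42   → row C = row A − 1·row B = (42, 1, −1)   [check: 1·474 − 1·432 = 42]
  432 = 10·42 + 12   → row D = row B − 10·row C = (12, −10, 11)   [check: −10·474 + 11·432 = 12]
  42 = 3·12 + 6   → row E = row C − 3·row D = (6, 31, −34)   [check: 31·474 − 34·432 = 6]
  12 = 2·6 + 0   → remainder 0, stop. gcd = 6 (last nonzero row E).
So gcd(432, 474) = 6, with Bézout identity 31·474 − 34·432 = 6. Containment (⊇): the Bézout identity exhibits 6 as an element of (432, 474), giving (6) ⊆ (432, 474). Containment (⊆): since 6 | 432 and 6 | 474 (432 = 6·72, 474 = 6·79), every Z-linear combination of 432 and 474 is divisible by 6, so (432, 474) ⊆ (6). Therefore (432, 474) = (6), d = 6.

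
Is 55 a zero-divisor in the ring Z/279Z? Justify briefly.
gcd(55, 279) = 1, so 55 is a unit in Z/279Z (it has a multiplicative inverse). A unit cannot be a zero-divisor: if 55·b ≡ 0 then multiplying both sides by 55^(−1) gives b ≡ 0. So 55 is not a zero-divisor.

Final answer: NO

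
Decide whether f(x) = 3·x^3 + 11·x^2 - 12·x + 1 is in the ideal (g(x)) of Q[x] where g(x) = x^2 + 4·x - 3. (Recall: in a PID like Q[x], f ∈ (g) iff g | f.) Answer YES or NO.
NO

In Q[x] the ideal (g) consists of all multiples of g, so f ∈ (g) iff g | f, i.e. iff the remainder of f on division by g is 0. Divide f by g (g is monic, so eliminate the leading term of the running remainder at each step):
  leading term 3·x^3: subtract (3·x)·g(x) = 3·x^3 + 12·x^2 - 9·x, leaving -x^2 - 3·x + 1
  leading term -x^2: subtract (-1)·g(x) = -x^2 - 4·x + 3, leaving x - 2
The remainder r(x) = x - 2 ≠ 0 (and deg r < deg g), so g ∤ f, i.e. f ∉ (g).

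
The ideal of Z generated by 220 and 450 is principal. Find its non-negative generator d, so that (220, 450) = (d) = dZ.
(220, 450) = (10); d = 10

In the PID Z, (a, b) is generated by gcd(a, b). Compute gcd(450, 220) with the extended Euclidean algorithm, tracking rows (r, s, t) with s·450 + t·220 = r:
  row A: (450, 1, 0)   [1·450 + 0·220 = 450]
  row B: (220, 0, 1)   [0·450 + 1·220 = 220]
  450 = 2·220 + 10   → row C = row A − 2·row B = (10, 1, −2)   [check: 1·450 − 2·220 = 10]
  220 = 22·10 + 0   → remainder 0, stop. gcd = 10 (last nonzero row C).
So gcd(220, 450) = 10, with Bézout identity 1·450 − 2·220 = 10. Containment (⊇): the Bézout identity exhibits 10 as an element of (220, 450), giving (10) ⊆ (220, 450). Containment (⊆): since 10 | 220 and 10 | 450 (220 = 10·22, 450 = 10·45), every Z-linear combination of 220 and 450 is divisible by 10, so (220, 450) ⊆ (10). Therefore (220, 450) = (10), d = 10.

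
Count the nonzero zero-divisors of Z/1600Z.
Z/1600Z has 959 nonzero zero-divisors

In Z/1600Z each nonzero element is either a unit (gcd with 1600 is 1) or a zero-divisor (gcd > 1). The number of units is φ(1600): factorise 1600 = 2^6 · 5^2, so φ(1600) = (2^6 − 2^5) · (5^2 − 5^1) = 32 · 20 = 640. The nonzero elements number 1600 − 1 = 1599. Hence the nonzero zero-divisors number 1599 − 640 = 959.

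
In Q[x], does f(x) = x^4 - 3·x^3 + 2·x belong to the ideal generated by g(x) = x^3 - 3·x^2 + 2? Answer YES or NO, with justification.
In Q[x] the ideal (g) consists of all multiples of g, so f ∈ (g) iff g | f, i.e. iff the remainder of f on division by g is 0. Divide f by g (g is monic, so eliminate the leading term of the running remainder at each step):
  leading term x^4: subtract (x)·g(x) = x^4 - 3·x^3 + 2·x, leaving 0
The remainder is 0, so f(x) = g(x) · h(x) with h(x) = x. Hence g | f, i.e. f ∈ (g).

Final answer: YES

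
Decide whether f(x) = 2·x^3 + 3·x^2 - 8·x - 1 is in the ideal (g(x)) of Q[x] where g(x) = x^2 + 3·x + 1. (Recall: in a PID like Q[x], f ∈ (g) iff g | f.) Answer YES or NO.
In Q[x] the ideal (g) consists of all multiples of g, so f ∈ (g) iff g | f, i.e. iff the remainder of f on division by g is 0. Divide f by g (g is monic, so eliminate the leading term of the running remainder at each step):
  leading term 2·x^3: subtract (2·x)·g(x) = 2·x^3 + 6·x^2 + 2·x, leaving -3·x^2 - 10·x - 1
  leading term -3·x^2: subtract (-3)·g(x) = -3·x^2 - 9·x - 3, leaving 2 - x
The remainder r(x) = 2 - x ≠ 0 (and deg r < deg g), so g ∤ f, i.e. f ∉ (g).

Final answer: NO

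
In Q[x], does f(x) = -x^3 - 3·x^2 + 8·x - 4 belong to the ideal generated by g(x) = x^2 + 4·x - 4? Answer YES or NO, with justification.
YES

In Q[x] the ideal (g) consists of all multiples of g, so f ∈ (g) iff g | f, i.e. iff the remainder of f on division by g is 0. Divide f by g (g is monic, so eliminate the leading term of the running remainder at each step):
  leading term -x^3: subtract (-x)·g(x) = -x^3 - 4·x^2 + 4·x, leaving x^2 + 4·x - 4
  leading term x^2: subtract (1)·g(x) = x^2 + 4·x - 4, leaving 0
The remainder is 0, so f(x) = g(x) · h(x) with h(x) = 1 - x. Hence g | f, i.e. f ∈ (g).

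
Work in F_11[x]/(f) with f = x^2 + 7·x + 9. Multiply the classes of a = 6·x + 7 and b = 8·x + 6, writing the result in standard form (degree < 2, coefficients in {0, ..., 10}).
a · b ≡ 9·x + 6 (mod f(x))

Multiply as integer polynomials: a · b = 48·x^2 + 92·x + 42. Reducing coefficients mod 11: a · b ≡ 4·x^2 + 4·x + 9. Now divide by f(x) = x^2 + 7·x + 9 in F_11[x], eliminating the leading term at each step:
  leading term 4·x^2: subtract (4)·f(x) = 4·x^2 + 6·x + 3, leaving 9·x + 6 (coefficients mod 11)
The degree is now < 2, so this is the remainder. Hence a · b ≡ 9·x + 6 in F_11[x]/(f).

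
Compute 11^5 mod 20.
Use repeated squaring. Binary(5) = 101. Walk through the bits of the exponent 5 left-to-right: at each bit after the leading one, square the running value, then multiply by 11 if the bit is 1 (always reducing mod 20):
  bit 1 = 1 (leading): start with 11.
  bit 2 = 0: square 11^2 = 121 ≡ 1 (mod 20).
  bit 3 = 1: square 1^2 = 1; bit is 1, so multiply 1·11 = 11 (mod 20).
Final value: 11^5 ≡ 11 (mod 20).

Final answer: 11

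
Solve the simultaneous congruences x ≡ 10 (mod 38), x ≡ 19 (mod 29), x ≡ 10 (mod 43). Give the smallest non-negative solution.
x ≡ 44128 (mod 47386); the representative in [0, 47386) is 44128

The moduli 38, 29, 43 are pairwise coprime, so by the CRT there is a unique solution mod 38·29·43 = 47386.
Solve by successive substitution. Start with x ≡ 10 (mod 38).
  Combine with x ≡ 19 (mod 29): write x = 10 + 38·t and require 10 + 38·t ≡ 19 (mod 29), i.e. 38·t ≡ 19 − 10 ≡ 9 (mod 29). Since 38^(−1) ≡ 13 (mod 29) (38 ≡ 9 (mod 29)), t ≡ 13·9 ≡ 1 (mod 29). So x ≡ 10 + 38·1 = 48 (mod 1102).
  Combine with x ≡ 10 (mod 43): write x = 48 + 1102·t and require 48 + 1102·t ≡ 10 (mod 43), i.e. 1102·t ≡ 10 − 48 ≡ 5 (mod 43). Since 1102^(−1) ≡ 8 (mod 43) (1102 ≡ 27 (mod 43)), t ≡ 8·5 ≡ 40 (mod 43). So x ≡ 48 + 1102·40 = 44128 (mod 47386).
Unique solution in [0, 47386): x = 44128.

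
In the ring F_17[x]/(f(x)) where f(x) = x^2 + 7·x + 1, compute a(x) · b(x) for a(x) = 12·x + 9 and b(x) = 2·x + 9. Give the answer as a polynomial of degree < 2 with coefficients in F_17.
a · b ≡ 9·x + 6 (mod f(x))

Multiply as integer polynomials: a · b = 24·x^2 + 126·x + 81. Reducing coefficients mod 17: a · b ≡ 7·x^2 + 7·x + 13. Now divide by f(x) = x^2 + 7·x + 1 in F_17[x], eliminating the leading term at each step:
  leading term 7·x^2: subtract (7)·f(x) = 7·x^2 + 15·x + 7, leaving 9·x + 6 (coefficients mod 17)
The degree is now < 2, so this is the remainder. Hence a · b ≡ 9·x + 6 in F_17[x]/(f).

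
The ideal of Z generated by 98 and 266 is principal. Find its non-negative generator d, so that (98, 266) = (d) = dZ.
In the PID Z, (a, b) is generated by gcd(a, b). Compute gcd(266, 98) with the extended Euclidean algorithm, tracking rows (r, s, t) with s·266 + t·98 = r:
  row A: (266, 1, 0)   [1·266 + 0·98 = 266]
  row B: (98, 0, 1)   [0·266 + 1·98 = 98]
  266 = 2·98 + 70   → row C = row A − 2·row B = (70, 1, −2)   [check: 1·266 − 2·98 = 70]
  98 = 1·70 + 28   → row D = row B − 1·row C = (28, −1, 3)   [check: −1·266 + 3·98 = 28]
  70 = 2·28 + 14   → row E = row C − 2·row D = (14, 3, −8)   [check: 3·266 − 8·98 = 14]
  28 = 2·14 + 0   → remainder 0, stop. gcd = 14 (last nonzero row E).
So gcd(98, 266) = 14, with Bézout identity 3·266 − 8·98 = 14. Containment (⊇): the Bézout identity exhibits 14 as an element of (98, 266), giving (14) ⊆ (98, 266). Containment (⊆): since 14 | 98 and 14 | 266 (98 = 14·7, 266 = 14·19), every Z-linear combination of 98 and 266 is divisible by 14, so (98, 266) ⊆ (14). Therefore (98, 266) = (14), d = 14.

Final answer: (98, 266) = (14); d = 14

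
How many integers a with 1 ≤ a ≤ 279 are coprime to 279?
The number of a ∈ {1, ..., 279} with gcd(a, 279) = 1 is by definition Euler's totient φ(279). φ is multiplicative, with φ(p^e) = p^e − p^(e−1). Factorise 279 = 3^2 · 31. Then
  φ(279) = (3^2 − 3^1) · (31 − 1) = 6 · 30 = 180.
So there are 180 such integers.

Final answer: 180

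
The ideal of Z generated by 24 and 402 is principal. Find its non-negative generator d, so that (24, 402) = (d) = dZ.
In the PID Z, (a, b) is generated by gcd(a, b). Compute gcd(402, 24) with the extended Euclidean algorithm, tracking rows (r, s, t) with s·402 + t·24 = r:
  row A: (402, 1, 0)   [1·402 + 0·24 = 402]
  row B: (24, 0, 1)   [0·402 + 1·24 = 24]
  402 = 16·24 + 18   → row C = row A − 16·row B = (18, 1, −16)   [check: 1·402 − 16·24 = 18]
  24 = 1·18 + 6   → row D = row B − 1·row C = (6, −1, 17)   [check: −1·402 + 17·24 = 6]
  18 = 3·6 + 0   → remainder 0, stop. gcd = 6 (last nonzero row D).
So gcd(24, 402) = 6, with Bézout identity −1·402 + 17·24 = 6. Containment (⊇): the Bézout identity exhibits 6 as an element of (24, 402), giving (6) ⊆ (24, 402). Containment (⊆): since 6 | 24 and 6 | 402 (24 = 6·4, 402 = 6·67), every Z-linear combination of 24 and 402 is divisible by 6, so (24, 402) ⊆ (6). Therefore (24, 402) = (6), d = 6.

Final answer: (24, 402) = (6); d = 6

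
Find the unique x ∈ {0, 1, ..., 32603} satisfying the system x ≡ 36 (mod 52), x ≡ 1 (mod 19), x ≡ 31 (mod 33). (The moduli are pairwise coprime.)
The moduli 52, 19, 33 are pairwise coprime, so by the CRT there is a unique solution mod 52·19·33 = 32604.
Solve by successive substitution. Start with x ≡ 36 (mod 52).
  Combine with x ≡ 1 (mod 19): write x = 36 + 52·t and require 36 + 52·t ≡ 1 (mod 19), i.e. 52·t ≡ 1 − 36 ≡ 3 (mod 19). Since 52^(−1) ≡ 15 (mod 19) (52 ≡ 14 (mod 19)), t ≡ 15·3 ≡ 7 (mod 19). So x ≡ 36 + 52·7 = 400 (mod 988).
  Combine with x ≡ 31 (mod 33): write x = 400 + 988·t and require 400 + 988·t ≡ 31 (mod 33), i.e. 988·t ≡ 31 − 400 ≡ 27 (mod 33). Since 988^(−1) ≡ 16 (mod 33) (988 ≡ 31 (mod 33)), t ≡ 16·27 ≡ 3 (mod 33). So x ≡ 400 + 988·3 = 3364 (mod 32604).
Unique solution in [0, 32604): x = 3364.

Final answer: x ≡ 3364 (mod 32604); the representative in [0, 32604) is 3364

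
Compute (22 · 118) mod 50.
Reduce the factors first: 118 ≡ 18 (mod 50), so 22 · 118 ≡ 22 · 18 (mod 50). 22 · 18 = 396. Dividing by 50: 396 = 7·50 + 46. So (22 · 118) mod 50 = 46.

Final answer: 46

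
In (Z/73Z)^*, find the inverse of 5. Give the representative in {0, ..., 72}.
5^(−1) ≡ 44 (mod 73)

Apply the extended Euclidean algorithm to (73, 5), tracking rows (r, s, t) with s·73 + t·5 = r. Each division r_prev = q·r_cur + r_new produces the new row as (previous row) − q·(current row):
  row A: (73, 1, 0)   [1·73 + 0·5 = 73]
  row B: (5, 0, 1)   [0·73 + 1·5 = 5]
  73 = 14·5 + 3   → row C = row A − 14·row B = (3, 1, −14)   [check: 1·73 − 14·5 = 3]
  5 = 1·3 + 2   → row D = row B − 1·row C = (2, −1, 15)   [check: −1·73 + 15·5 = 2]
  3 = 1·2 + 1   → row E = row C − 1·row D = (1, 2, −29)   [check: 2·73 − 29·5 = 1]
  2 = 2·1 + 0   → remainder 0, stop. gcd = 1 (last nonzero row E).
The gcd is 1, so 5 is invertible mod 73. The last nonzero row gives 2·73 − 29·5 = 1, so t = −29. So 5^(−1) ≡ −29 ≡ 44 (mod 73). Verify: 5 · 44 = 220 ≡ 1 (mod 73). ✓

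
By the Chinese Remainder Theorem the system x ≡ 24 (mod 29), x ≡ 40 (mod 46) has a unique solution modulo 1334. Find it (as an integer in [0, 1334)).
x ≡ 546 (mod 1334); the representative in [0, 1334) is 546

The moduli 29, 46 are pairwise coprime, so by the CRT there is a unique solution mod 29·46 = 1334.
Solve by successive substitution. Start with x ≡ 24 (mod 29).
  Combine with x ≡ 40 (mod 46): write x = 24 + 29·t and require 24 + 29·t ≡ 40 (mod 46), i.e. 29·t ≡ 40 − 24 ≡ 16 (mod 46). Since 29^(−1) ≡ 27 (mod 46), t ≡ 27·16 ≡ 18 (mod 46). So x ≡ 24 + 29·18 = 546 (mod 1334).
Unique solution in [0, 1334): x = 546.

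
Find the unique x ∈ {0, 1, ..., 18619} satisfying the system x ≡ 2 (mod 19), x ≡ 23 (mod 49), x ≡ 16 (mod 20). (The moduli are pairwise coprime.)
The moduli 19, 49, 20 are pairwise coprime, so by the CRT there is a unique solution mod 19·49·20 = 18620.
Solve by successive substitution. Start with x ≡ 2 (mod 19).
  Combine with x ≡ 23 (mod 49): write x = 2 + 19·t and require 2 + 19·t ≡ 23 (mod 49), i.e. 19·t ≡ 23 − 2 ≡ 21 (mod 49). Since 19^(−1) ≡ 31 (mod 49), t ≡ 31·21 ≡ 14 (mod 49). So x ≡ 2 + 19·14 = 268 (mod 931).
  Combine with x ≡ 16 (mod 20): write x = 268 + 931·t and require 268 + 931·t ≡ 16 (mod 20), i.e. 931·t ≡ 16 − 268 ≡ 8 (mod 20). Since 931^(−1) ≡ 11 (mod 20) (931 ≡ 11 (mod 20)), t ≡ 11·8 ≡ 8 (mod 20). So x ≡ 268 + 931·8 = 7716 (mod 18620).
Unique solution in [0, 18620): x = 7716.

Final answer: x ≡ 7716 (mod 18620); the representative in [0, 18620) is 7716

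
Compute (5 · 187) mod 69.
Reduce the factors first: 187 ≡ 49 (mod 69), so 5 · 187 ≡ 5 · 49 (mod 69). 5 · 49 = 245. Dividing by 69: 245 = 3·69 + 38. So (5 · 187) mod 69 = 38.

Final answer: 38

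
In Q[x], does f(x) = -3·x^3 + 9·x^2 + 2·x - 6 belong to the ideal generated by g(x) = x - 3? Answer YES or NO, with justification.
In Q[x] the ideal (g) consists of all multiples of g, so f ∈ (g) iff g | f, i.e. iff the remainder of f on division by g is 0. Divide f by g (g is monic, so eliminate the leading term of the running remainder at each step):
  leading term -3·x^3: subtract (-3·x^2)·g(x) = -3·x^3 + 9·x^2, leaving 2·x - 6
  leading term 2·x: subtract (2)·g(x) = 2·x - 6, leaving 0
The remainder is 0, so f(x) = g(x) · h(x) with h(x) = 2 - 3·x^2. Hence g | f, i.e. f ∈ (g).

Final answer: YES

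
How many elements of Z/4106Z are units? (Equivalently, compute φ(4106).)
An element a ∈ Z/4106Z is a unit iff gcd(a, 4106) = 1, so the number of units is φ(4106). φ is multiplicative, with φ(p^e) = p^e − p^(e−1). Factorise 4106 = 2 · 2053. Then
  φ(4106) = (2 − 1) · (2053 − 1) = 1 · 2052 = 2052.

Final answer: Z/4106Z has φ(4106) = 2052 units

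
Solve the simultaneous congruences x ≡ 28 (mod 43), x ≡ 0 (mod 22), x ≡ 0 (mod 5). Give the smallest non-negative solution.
x ≡ 4070 (mod 4730); the representative in [0, 4730) is 4070

The moduli 43, 22, 5 are pairwise coprime, so by the CRT there is a unique solution mod 43·22·5 = 4730.
Solve by successive substitution. Start with x ≡ 28 (mod 43).
  Combine with x ≡ 0 (mod 22): write x = 28 + 43·t and require 28 + 43·t ≡ 0 (mod 22), i.e. 43·t ≡ 0 − 28 ≡ 16 (mod 22). Since 43^(−1) ≡ 21 (mod 22) (43 ≡ 21 (mod 22)), t ≡ 21·16 ≡ 6 (mod 22). So x ≡ 28 + 43·6 = 286 (mod 946).
  Combine with x ≡ 0 (mod 5): write x = 286 + 946·t and require 286 + 946·t ≡ 0 (mod 5), i.e. 946·t ≡ 0 − 286 ≡ 4 (mod 5). Since 946^(−1) ≡ 1 (mod 5) (946 ≡ 1 (mod 5)), t ≡ 1·4 ≡ 4 (mod 5). So x ≡ 286 + 946·4 = 4070 (mod 4730).
Unique solution in [0, 4730): x = 4070.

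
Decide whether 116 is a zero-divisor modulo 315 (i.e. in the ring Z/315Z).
gcd(116, 315) = 1, so 116 is a unit in Z/315Z (it has a multiplicative inverse). A unit cannot be a zero-divisor: if 116·b ≡ 0 then multiplying both sides by 116^(−1) gives b ≡ 0. So 116 is not a zero-divisor.

Final answer: NO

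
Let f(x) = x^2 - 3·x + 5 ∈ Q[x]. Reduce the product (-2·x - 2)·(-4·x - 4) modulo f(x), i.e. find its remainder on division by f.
First multiply in Q[x] without reducing: a · b = 8·x^2 + 16·x + 8. Now divide by f(x) = x^2 - 3·x + 5, eliminating the leading term at each step:
  leading term 8·x^2: subtract (8)·f(x) = 8·x^2 - 24·x + 40, leaving 40·x - 32
The degree is now < 2, so this is the remainder. Hence a · b ≡ 40·x - 32 in Q[x]/(f).

Final answer: a · b ≡ 40·x - 32 (mod f(x))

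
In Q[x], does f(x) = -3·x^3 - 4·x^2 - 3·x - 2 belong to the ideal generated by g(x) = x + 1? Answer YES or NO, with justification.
In Q[x] the ideal (g) consists of all multiples of g, so f ∈ (g) iff g | f, i.e. iff the remainder of f on division by g is 0. Divide f by g (g is monic, so eliminate the leading term of the running remainder at each step):
  leading term -3·x^3: subtract (-3·x^2)·g(x) = -3·x^3 - 3·x^2, leaving -x^2 - 3·x - 2
  leading term -x^2: subtract (-x)·g(x) = -x^2 - x, leaving -2·x - 2
  leading term -2·x: subtract (-2)·g(x) = -2·x - 2, leaving 0
The remainder is 0, so f(x) = g(x) · h(x) with h(x) = -3·x^2 - x - 2. Hence g | f, i.e. f ∈ (g).

Final answer: YES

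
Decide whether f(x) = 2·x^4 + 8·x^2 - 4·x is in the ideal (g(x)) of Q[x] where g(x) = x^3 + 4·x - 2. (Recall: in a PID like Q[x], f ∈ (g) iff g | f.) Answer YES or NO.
In Q[x] the ideal (g) consists of all multiples of g, so f ∈ (g) iff g | f, i.e. iff the remainder of f on division by g is 0. Divide f by g (g is monic, so eliminate the leading term of the running remainder at each step):
  leading term 2·x^4: subtract (2·x)·g(x) = 2·x^4 + 8·x^2 - 4·x, leaving 0
The remainder is 0, so f(x) = g(x) · h(x) with h(x) = 2·x. Hence g | f, i.e. f ∈ (g).

Final answer: YES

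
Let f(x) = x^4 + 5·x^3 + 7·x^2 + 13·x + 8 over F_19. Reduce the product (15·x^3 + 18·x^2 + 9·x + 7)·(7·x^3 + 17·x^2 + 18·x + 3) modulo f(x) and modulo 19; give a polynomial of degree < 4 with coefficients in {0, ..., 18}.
Multiply as integer polynomials: a · b = 105·x^6 + 381·x^5 + 639·x^4 + 571·x^3 + 335·x^2 + 153·x + 21. Reducing coefficients mod 19: a · b ≡ 10·x^6 + x^5 + 12·x^4 + x^3 + 12·x^2 + x + 2. Now divide by f(x) = x^4 + 5·x^3 + 7·x^2 + 13·x + 8 in F_19[x], eliminating the leading term at each step:
  leading term 10·x^6: subtract (10·x^2)·f(x) = 10·x^6 + 12·x^5 + 13·x^4 + 16·x^3 + 4·x^2, leaving 8·x^5 + 18·x^4 + 4·x^3 + 8·x^2 + x + 2 (coefficients mod 19)
  leading term 8·x^5: subtract (8·x)·f(x) = 8·x^5 + 2·x^4 + 18·x^3 + 9·x^2 + 7·x, leaving 16·x^4 + 5·x^3 + 18·x^2 + 13·x + 2 (coefficients mod 19)
  leading term 16·x^4: subtract (16)·f(x) = 16·x^4 + 4·x^3 + 17·x^2 + 18·x + 14, leaving x^3 + x^2 + 14·x + 7 (coefficients mod 19)
The degree is now < 4, so this is the remainder. Hence a · b ≡ x^3 + x^2 + 14·x + 7 in F_19[x]/(f).

Final answer: a · b ≡ x^3 + x^2 + 14·x + 7 (mod f(x))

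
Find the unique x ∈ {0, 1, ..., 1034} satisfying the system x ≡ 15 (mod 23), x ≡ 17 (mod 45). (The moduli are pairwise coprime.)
x ≡ 107 (mod 1035); the representative in [0, 1035) is 107

The moduli 23, 45 are pairwise coprime, so by the CRT there is a unique solution mod 23·45 = 1035.
Solve by successive substitution. Start with x ≡ 15 (mod 23).
  Combine with x ≡ 17 (mod 45): write x = 15 + 23·t and require 15 + 23·t ≡ 17 (mod 45), i.e. 23·t ≡ 17 − 15 ≡ 2 (mod 45). Since 23^(−1) ≡ 2 (mod 45), t ≡ 2·2 ≡ 4 (mod 45). So x ≡ 15 + 23·4 = 107 (mod 1035).
Unique solution in [0, 1035): x = 107.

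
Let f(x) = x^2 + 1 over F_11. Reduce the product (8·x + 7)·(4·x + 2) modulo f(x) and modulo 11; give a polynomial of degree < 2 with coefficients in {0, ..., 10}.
Multiply as integer polynomials: a · b = 32·x^2 + 44·x + 14. Reducing coefficients mod 11: a · b ≡ 10·x^2 + 3. Now divide by f(x) = x^2 + 1 in F_11[x], eliminating the leading term at each step:
  leading term 10·x^2: subtract (10)·f(x) = 10·x^2 + 10, leaving 4 (coefficients mod 11)
The degree is now < 2, so this is the remainder. Hence a · b ≡ 4 in F_11[x]/(f).

Final answer: a · b ≡ 4 (mod f(x))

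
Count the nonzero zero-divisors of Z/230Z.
In Z/230Z each nonzero element is either a unit (gcd with 230 is 1) or a zero-divisor (gcd > 1). The number of units is φ(230): factorise 230 = 2 · 5 · 23, so φ(230) = (2 − 1) · (5 − 1) · (23 − 1) = 1 · 4 · 22 = 88. The nonzero elements number 230 − 1 = 229. Hence the nonzero zero-divisors number 229 − 88 = 141.

Final answer: Z/230Z has 141 nonzero zero-divisors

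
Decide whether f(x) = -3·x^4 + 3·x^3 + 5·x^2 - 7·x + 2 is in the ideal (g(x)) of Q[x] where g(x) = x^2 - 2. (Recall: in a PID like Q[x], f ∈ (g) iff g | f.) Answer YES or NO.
In Q[x] the ideal (g) consists of all multiples of g, so f ∈ (g) iff g | f, i.e. iff the remainder of f on division by g is 0. Divide f by g (g is monic, so eliminate the leading term of the running remainder at each step):
  leading term -3·x^4: subtract (-3·x^2)·g(x) = -3·x^4 + 6·x^2, leaving 3·x^3 - x^2 - 7·x + 2
  leading term 3·x^3: subtract (3·x)·g(x) = 3·x^3 - 6·x, leaving -x^2 - x + 2
  leading term -x^2: subtract (-1)·g(x) = 2 - x^2, leaving -x
The remainder r(x) = -x ≠ 0 (and deg r < deg g), so g ∤ f, i.e. f ∉ (g).

Final answer: NO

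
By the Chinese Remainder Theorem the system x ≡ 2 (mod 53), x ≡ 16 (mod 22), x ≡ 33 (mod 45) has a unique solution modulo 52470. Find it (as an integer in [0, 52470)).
The moduli 53, 22, 45 are pairwise coprime, so by the CRT there is a unique solution mod 53·22·45 = 52470.
Solve by successive substitution. Start with x ≡ 2 (mod 53).
  Combine with x ≡ 16 (mod 22): write x = 2 + 53·t and require 2 + 53·t ≡ 16 (mod 22), i.e. 53·t ≡ 16 − 2 ≡ 14 (mod 22). Since 53^(−1) ≡ 5 (mod 22) (53 ≡ 9 (mod 22)), t ≡ 5·14 ≡ 4 (mod 22). So x ≡ 2 + 53·4 = 214 (mod 1166).
  Combine with x ≡ 33 (mod 45): write x = 214 + 1166·t and require 214 + 1166·t ≡ 33 (mod 45), i.e. 1166·t ≡ 33 − 214 ≡ 44 (mod 45). Since 1166^(−1) ≡ 11 (mod 45) (1166 ≡ 41 (mod 45)), t ≡ 11·44 ≡ 34 (mod 45). So x ≡ 214 + 1166·34 = 39858 (mod 52470).
Unique solution in [0, 52470): x = 39858.

Final answer: x ≡ 39858 (mod 52470); the representative in [0, 52470) is 39858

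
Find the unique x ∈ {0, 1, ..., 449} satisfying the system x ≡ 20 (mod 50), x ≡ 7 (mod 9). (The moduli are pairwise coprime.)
x ≡ 70 (mod 450); the representative in [0, 450) is 70

The moduli 50, 9 are pairwise coprime, so by the CRT there is a unique solution mod 50·9 = 450.
Solve by successive substitution. Start with x ≡ 20 (mod 50).
  Combine with x ≡ 7 (mod 9): write x = 20 + 50·t and require 20 + 50·t ≡ 7 (mod 9), i.e. 50·t ≡ 7 − 20 ≡ 5 (mod 9). Since 50^(−1) ≡ 2 (mod 9) (50 ≡ 5 (mod 9)), t ≡ 2·5 ≡ 1 (mod 9). So x ≡ 20 + 50·1 = 70 (mod 450).
Unique solution in [0, 450): x = 70.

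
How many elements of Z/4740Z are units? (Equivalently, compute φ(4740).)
An element a ∈ Z/4740Z is a unit iff gcd(a, 4740) = 1, so the number of units is φ(4740). φ is multiplicative, with φ(p^e) = p^e − p^(e−1). Factorise 4740 = 2^2 · 3 · 5 · 79. Then
  φ(4740) = (2^2 − 2^1) · (3 − 1) · (5 − 1) · (79 − 1) = 2 · 2 · 4 · 78 = 1248.

Final answer: Z/4740Z has φ(4740) = 1248 units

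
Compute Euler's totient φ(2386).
φ(2386) = 1192

φ is multiplicative, with φ(p^e) = p^e − p^(e−1). Factorise 2386 = 2 · 1193. Then
  φ(2386) = (2 − 1) · (1193 − 1) = 1 · 1192 = 1192.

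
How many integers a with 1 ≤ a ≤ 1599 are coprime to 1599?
The number of a ∈ {1, ..., 1599} with gcd(a, 1599) = 1 is by definition Euler's totient φ(1599). φ is multiplicative, with φ(p^e) = p^e − p^(e−1). Factorise 1599 = 3 · 13 · 41. Then
  φ(1599) = (3 − 1) · (13 − 1) · (41 − 1) = 2 · 12 · 40 = 960.
So there are 960 such integers.

Final answer: 960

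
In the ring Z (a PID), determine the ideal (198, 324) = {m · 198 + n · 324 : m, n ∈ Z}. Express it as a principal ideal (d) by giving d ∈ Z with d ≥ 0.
(198, 324) = (18); d = 18

In the PID Z, (a, b) is generated by gcd(a, b). Compute gcd(324, 198) with the extended Euclidean algorithm, tracking rows (r, s, t) with s·324 + t·198 = r:
  row A: (324, 1, 0)   [1·324 + 0·198 = 324]
  row B: (198, 0, 1)   [0·324 + 1·198 = 198]
  324 = 1·198 + 126   → row C = row A − 1·row B = (126, 1, −1)   [check: 1·324 − 1·198 = 126]
  198 = 1·126 + 72   → row D = row B − 1·row C = (72, −1, 2)   [check: −1·324 + 2·198 = 72]
  126 = 1·72 + 54   → row E = row C − 1·row D = (54, 2, −3)   [check: 2·324 − 3·198 = 54]
  72 = 1·54 + 18   → row F = row D − 1·row E = (18, −3, 5)   [check: −3·324 + 5·198 = 18]
  54 = 3·18 + 0   → remainder 0, stop. gcd = 18 (last nonzero row F).
So gcd(198, 324) = 18, with Bézout identity −3·324 + 5·198 = 18. Containment (⊇): the Bézout identity exhibits 18 as an element of (198, 324), giving (18) ⊆ (198, 324). Containment (⊆): since 18 | 198 and 18 | 324 (198 = 18·11, 324 = 18·18), every Z-linear combination of 198 and 324 is divisible by 18, so (198, 324) ⊆ (18). Therefore (198, 324) = (18), d = 18.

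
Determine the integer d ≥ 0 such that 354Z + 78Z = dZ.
(354, 78) = (6); d = 6

In the PID Z, (a, b) is generated by gcd(a, b). Compute gcd(354, 78) with the extended Euclidean algorithm, tracking rows (r, s, t) with s·354 + t·78 = r:
  row A: (354, 1, 0)   [1·354 + 0·78 = 354]
  row B: (78, 0, 1)   [0·354 + 1·78 = 78]
  354 = 4·78 + 42   → row C = row A − 4·row B = (42, 1, −4)   [check: 1·354 − 4·78 = 42]
  78 = 1·42 + 36   → row D = row B − 1·row C = (36, −1, 5)   [check: −1·354 + 5·78 = 36]
  42 = 1·36 + 6   → row E = row C − 1·row D = (6, 2, −9)   [check: 2·354 − 9·78 = 6]
  36 = 6·6 + 0   → remainder 0, stop. gcd = 6 (last nonzero row E).
So gcd(354, 78) = 6, with Bézout identity 2·354 − 9·78 = 6. Containment (⊇): the Bézout identity exhibits 6 as an element of (354, 78), giving (6) ⊆ (354, 78). Containment (⊆): since 6 | 354 and 6 | 78 (354 = 6·59, 78 = 6·13), every Z-linear combination of 354 and 78 is divisible by 6, so (354, 78) ⊆ (6). Therefore (354, 78) = (6), d = 6.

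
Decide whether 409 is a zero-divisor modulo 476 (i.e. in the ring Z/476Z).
gcd(409, 476) = 1, so 409 is a unit in Z/476Z (it has a multiplicative inverse). A unit cannot be a zero-divisor: if 409·b ≡ 0 then multiplying both sides by 409^(−1) gives b ≡ 0. So 409 is not a zero-divisor.

Final answer: NO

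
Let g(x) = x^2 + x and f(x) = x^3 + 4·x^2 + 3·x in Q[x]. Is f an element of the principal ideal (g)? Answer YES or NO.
YES

In Q[x] the ideal (g) consists of all multiples of g, so f ∈ (g) iff g | f, i.e. iff the remainder of f on division by g is 0. Divide f by g (g is monic, so eliminate the leading term of the running remainder at each step):
  leading term x^3: subtract (x)·g(x) = x^3 + x^2, leaving 3·x^2 + 3·x
  leading term 3·x^2: subtract (3)·g(x) = 3·x^2 + 3·x, leaving 0
The remainder is 0, so f(x) = g(x) · h(x) with h(x) = x + 3. Hence g | f, i.e. f ∈ (g).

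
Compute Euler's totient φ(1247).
φ is multiplicative, with φ(p^e) = p^e − p^(e−1). Factorise 1247 = 29 · 43. Then
  φ(1247) = (29 − 1) · (43 − 1) = 28 · 42 = 1176.

Final answer: φ(1247) = 1176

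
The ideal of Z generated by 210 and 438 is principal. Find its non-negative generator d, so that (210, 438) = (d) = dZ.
(210, 438) = (6); d = 6

In the PID Z, (a, b) is generated by gcd(a, b). Compute gcd(438, 210) with the extended Euclidean algorithm, tracking rows (r, s, t) with s·438 + t·210 = r:
  row A: (438, 1, 0)   [1·438 + 0·210 = 438]
  row B: (210, 0, 1)   [0·438 + 1·210 = 210]
  438 = 2·210 + 18   → row C = row A − 2·row B = (18, 1, −2)   [check: 1·438 − 2·210 = 18]
  210 = 11·18 + 12   → row D = row B − 11·row C = (12, −11, 23)   [check: −11·438 + 23·210 = 12]
  18 = 1·12 + 6   → row E = row C − 1·row D = (6, 12, −25)   [check: 12·438 − 25·210 = 6]
  12 = 2·6 + 0   → remainder 0, stop. gcd = 6 (last nonzero row E).
So gcd(210, 438) = 6, with Bézout identity 12·438 − 25·210 = 6. Containment (⊇): the Bézout identity exhibits 6 as an element of (210, 438), giving (6) ⊆ (210, 438). Containment (⊆): since 6 | 210 and 6 | 438 (210 = 6·35, 438 = 6·73), every Z-linear combination of 210 and 438 is divisible by 6, so (210, 438) ⊆ (6). Therefore (210, 438) = (6), d = 6.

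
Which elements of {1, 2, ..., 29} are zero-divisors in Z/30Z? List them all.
nonzero zero-divisors of Z/30Z = {2, 3, 4, 5, 6, 8, 9, 10, 12, 14, 15, 16, 18, 20, 21, 22, 24, 25, 26, 27, 28}

An element a ∈ Z/30Z (with a ≠ 0) is a zero-divisor iff gcd(a, 30) > 1 (because a is a unit precisely when gcd(a, n) = 1, and in Z/nZ every nonzero, non-unit element is a zero-divisor). Scan a = 1, ..., 29 and keep those with gcd(a, 30) > 1:
  gcd(2, 30) = 2, gcd(3, 30) = 3, gcd(4, 30) = 2, gcd(5, 30) = 5, gcd(6, 30) = 6, gcd(8, 30) = 2, gcd(9, 30) = 3, gcd(10, 30) = 10, gcd(12, 30) = 6, gcd(14, 30) = 2, gcd(15, 30) = 15, gcd(16, 30) = 2, gcd(18, 30) = 6, gcd(20, 30) = 10, gcd(21, 30) = 3, gcd(22, 30) = 2, gcd(24, 30) = 6, gcd(25, 30) = 5, gcd(26, 30) = 2, gcd(27, 30) = 3, gcd(28, 30) = 2.
All other a ∈ {1, ..., 29} have gcd(a, 30) = 1 and are units. So the nonzero zero-divisors are exactly the 21 values of a appearing in this scan.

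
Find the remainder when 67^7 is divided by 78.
Use repeated squaring. Binary(7) = 111. Walk through the bits of the exponent 7 left-to-right: at each bit after the leading one, square the running value, then multiply by 67 if the bit is 1 (always reducing mod 78):
  bit 1 = 1 (leading): start with 67.
  bit 2 = 1: square 67^2 = 4489 ≡ 43; bit is 1, so multiply 43·67 = 2881 ≡ 73 (mod 78).
  bit 3 = 1: square 73^2 = 5329 ≡ 25; bit is 1, so multiply 25·67 = 1675 ≡ 37 (mod 78).
Final value: 67^7 ≡ 37 (mod 78).

Final answer: 37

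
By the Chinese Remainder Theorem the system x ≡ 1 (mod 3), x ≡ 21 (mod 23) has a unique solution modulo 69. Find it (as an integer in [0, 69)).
The moduli 3, 23 are pairwise coprime, so by the CRT there is a unique solution mod 3·23 = 69.
Solve by successive substitution. Start with x ≡ 1 (mod 3).
  Combine with x ≡ 21 (mod 23): write x = 1 + 3·t and require 1 + 3·t ≡ 21 (mod 23), i.e. 3·t ≡ 21 − 1 ≡ 20 (mod 23). Since 3^(−1) ≡ 8 (mod 23), t ≡ 8·20 ≡ 22 (mod 23). So x ≡ 1 + 3·22 = 67 (mod 69).
Unique solution in [0, 69): x = 67.

Final answer: x ≡ 67 (mod 69); the representative in [0, 69) is 67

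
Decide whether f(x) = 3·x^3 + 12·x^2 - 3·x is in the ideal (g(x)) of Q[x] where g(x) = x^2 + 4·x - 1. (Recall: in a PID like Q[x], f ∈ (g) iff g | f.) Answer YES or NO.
YES

In Q[x] the ideal (g) consists of all multiples of g, so f ∈ (g) iff g | f, i.e. iff the remainder of f on division by g is 0. Divide f by g (g is monic, so eliminate the leading term of the running remainder at each step):
  leading term 3·x^3: subtract (3·x)·g(x) = 3·x^3 + 12·x^2 - 3·x, leaving 0
The remainder is 0, so f(x) = g(x) · h(x) with h(x) = 3·x. Hence g | f, i.e. f ∈ (g).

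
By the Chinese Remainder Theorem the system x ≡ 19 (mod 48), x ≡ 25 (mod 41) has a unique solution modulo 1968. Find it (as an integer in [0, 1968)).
The moduli 48, 41 are pairwise coprime, so by the CRT there is a unique solution mod 48·41 = 1968.
Solve by successive substitution. Start with x ≡ 19 (mod 48).
  Combine with x ≡ 25 (mod 41): write x = 19 + 48·t and require 19 + 48·t ≡ 25 (mod 41), i.e. 48·t ≡ 25 − 19 ≡ 6 (mod 41). Since 48^(−1) ≡ 6 (mod 41) (48 ≡ 7 (mod 41)), t ≡ 6·6 ≡ 36 (mod 41). So x ≡ 19 + 48·36 = 1747 (mod 1968).
Unique solution in [0, 1968): x = 1747.

Final answer: x ≡ 1747 (mod 1968); the representative in [0, 1968) is 1747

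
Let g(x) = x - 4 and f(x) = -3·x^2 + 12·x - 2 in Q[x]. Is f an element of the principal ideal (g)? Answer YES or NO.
In Q[x] the ideal (g) consists of all multiples of g, so f ∈ (g) iff g | f, i.e. iff the remainder of f on division by g is 0. Divide f by g (g is monic, so eliminate the leading term of the running remainder at each step):
  leading term -3·x^2: subtract (-3·x)·g(x) = -3·x^2 + 12·x, leaving -2
The remainder r(x) = -2 ≠ 0 (and deg r < deg g), so g ∤ f, i.e. f ∉ (g).

Final answer: NO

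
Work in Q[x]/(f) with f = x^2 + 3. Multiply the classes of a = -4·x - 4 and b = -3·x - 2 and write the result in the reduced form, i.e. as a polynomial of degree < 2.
First multiply in Q[x] without reducing: a · b = 12·x^2 + 20·x + 8. Now divide by f(x) = x^2 + 3, eliminating the leading term at each step:
  leading term 12·x^2: subtract (12)·f(x) = 12·x^2 + 36, leaving 20·x - 28
The degree is now < 2, so this is the remainder. Hence a · b ≡ 20·x - 28 in Q[x]/(f).

Final answer: a · b ≡ 20·x - 28 (mod f(x))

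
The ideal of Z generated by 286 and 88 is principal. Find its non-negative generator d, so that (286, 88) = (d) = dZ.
(286, 88) = (22); d = 22

In the PID Z, (a, b) is generated by gcd(a, b). Compute gcd(286, 88) with the extended Euclidean algorithm, tracking rows (r, s, t) with s·286 + t·88 = r:
  row A: (286, 1, 0)   [1·286 + 0·88 = 286]
  row B: (88, 0, 1)   [0·286 + 1·88 = 88]
  286 = 3·88 + 22   → row C = row A − 3·row B = (22, 1, −3)   [check: 1·286 − 3·88 = 22]
  88 = 4·22 + 0   → remainder 0, stop. gcd = 22 (last nonzero row C).
So gcd(286, 88) = 22, with Bézout identity 1·286 − 3·88 = 22. Containment (⊇): the Bézout identity exhibits 22 as an element of (286, 88), giving (22) ⊆ (286, 88). Containment (⊆): since 22 | 286 and 22 | 88 (286 = 22·13, 88 = 22·4), every Z-linear combination of 286 and 88 is divisible by 22, so (286, 88) ⊆ (22). Therefore (286, 88) = (22), d = 22.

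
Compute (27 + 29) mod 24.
Reduce the summands first: 27 ≡ 3, 29 ≡ 5 (mod 24), so 27 + 29 ≡ 3 + 5 (mod 24). 3 + 5 = 8; 8 = 0·24 + 8, so (27 + 29) mod 24 = 8.

Final answer: 8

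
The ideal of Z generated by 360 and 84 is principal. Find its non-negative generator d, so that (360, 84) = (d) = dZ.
In the PID Z, (a, b) is generated by gcd(a, b). Compute gcd(360, 84) with the extended Euclidean algorithm, tracking rows (r, s, t) with s·360 + t·84 = r:
  row A: (360, 1, 0)   [1·360 + 0·84 = 360]
  row B: (84, 0, 1)   [0·360 + 1·84 = 84]
  360 = 4·84 + 24   → row C = row A − 4·row B = (24, 1, −4)   [check: 1·360 − 4·84 = 24]
  84 = 3·24 + 12   → row D = row B − 3·row C = (12, −3, 13)   [check: −3·360 + 13·84 = 12]
  24 = 2·12 + 0   → remainder 0, stop. gcd = 12 (last nonzero row D).
So gcd(360, 84) = 12, with Bézout identity −3·360 + 13·84 = 12. Containment (⊇): the Bézout identity exhibits 12 as an element of (360, 84), giving (12) ⊆ (360, 84). Containment (⊆): since 12 | 360 and 12 | 84 (360 = 12·30, 84 = 12·7), every Z-linear combination of 360 and 84 is divisible by 12, so (360, 84) ⊆ (12). Therefore (360, 84) = (12), d = 12.

Final answer: (360, 84) = (12); d = 12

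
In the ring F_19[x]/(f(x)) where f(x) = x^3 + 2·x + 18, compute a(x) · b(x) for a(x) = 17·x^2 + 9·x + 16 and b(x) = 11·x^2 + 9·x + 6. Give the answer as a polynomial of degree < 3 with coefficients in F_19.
Multiply as integer polynomials: a · b = 187·x^4 + 252·x^3 + 359·x^2 + 198·x + 96. Reducing coefficients mod 19: a · b ≡ 16·x^4 + 5·x^3 + 17·x^2 + 8·x + 1. Now divide by f(x) = x^3 + 2·x + 18 in F_19[x], eliminating the leading term at each step:
  leading term 16·x^4: subtract (16·x)·f(x) = 16·x^4 + 13·x^2 + 3·x, leaving 5·x^3 + 4·x^2 + 5·x + 1 (coefficients mod 19)
  leading term 5·x^3: subtract (5)·f(x) = 5·x^3 + 10·x + 14, leaving 4·x^2 + 14·x + 6 (coefficients mod 19)
The degree is now < 3, so this is the remainder. Hence a · b ≡ 4·x^2 + 14·x + 6 in F_19[x]/(f).

Final answer: a · b ≡ 4·x^2 + 14·x + 6 (mod f(x))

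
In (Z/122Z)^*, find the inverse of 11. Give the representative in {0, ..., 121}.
Apply the extended Euclidean algorithm to (122, 11), tracking rows (r, s, t) with s·122 + t·11 = r. Each division r_prev = q·r_cur + r_new produces the new row as (previous row) − q·(current row):
  row A: (122, 1, 0)   [1·122 + 0·11 = 122]
  row B: (11, 0, 1)   [0·122 + 1·11 = 11]
  122 = 11·11 + 1   → row C = row A − 11·row B = (1, 1, −11)   [check: 1·122 − 11·11 = 1]
  11 = 11·1 + 0   → remainder 0, stop. gcd = 1 (last nonzero row C).
The gcd is 1, so 11 is invertible mod 122. The last nonzero row gives 1·122 − 11·11 = 1, so t = −11. So 11^(−1) ≡ −11 ≡ 111 (mod 122). Verify: 11 · 111 = 1221 ≡ 1 (mod 122). ✓

Final answer: 11^(−1) ≡ 111 (mod 122)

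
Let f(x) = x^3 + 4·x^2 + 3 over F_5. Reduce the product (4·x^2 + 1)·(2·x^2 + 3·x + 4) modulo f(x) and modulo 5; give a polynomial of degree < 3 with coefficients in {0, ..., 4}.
Multiply as integer polynomials: a · b = 8·x^4 + 12·x^3 + 18·x^2 + 3·x + 4. Reducing coefficients mod 5: a · b ≡ 3·x^4 + 2·x^3 + 3·x^2 + 3·x + 4. Now divide by f(x) = x^3 + 4·x^2 + 3 in F_5[x], eliminating the leading term at each step:
  leading term 3·x^4: subtract (3·x)·f(x) = 3·x^4 + 2·x^3 + 4·x, leaving 3·x^2 + 4·x + 4 (coefficients mod 5)
The degree is now < 3, so this is the remainder. Hence a · b ≡ 3·x^2 + 4·x + 4 in F_5[x]/(f).

Final answer: a · b ≡ 3·x^2 + 4·x + 4 (mod f(x))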